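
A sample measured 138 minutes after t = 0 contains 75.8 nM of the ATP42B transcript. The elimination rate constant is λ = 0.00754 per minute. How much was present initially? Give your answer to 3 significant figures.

215 nM

t½ = ln 2 / λ = 0.69315 / 0.00754 ≈ 91.929 minutes.
Number of half-lives elapsed: n = 138/91.929 ≈ 1.5012.
A₀ = A × 2^n = 75.8 × 2^1.5012 = 75.8 × 2.8307 ≈ 214.57 nM.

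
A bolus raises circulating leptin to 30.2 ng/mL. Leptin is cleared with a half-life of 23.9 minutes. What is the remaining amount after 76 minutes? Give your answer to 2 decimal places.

Number of half-lives: n = 76/23.9 ≈ 3.1799.
Remaining = 30.2 × (1/2)^3.1799 = 30.2 × 0.11034 ≈ 3.3324 ng/mL.

3.33 ng/mL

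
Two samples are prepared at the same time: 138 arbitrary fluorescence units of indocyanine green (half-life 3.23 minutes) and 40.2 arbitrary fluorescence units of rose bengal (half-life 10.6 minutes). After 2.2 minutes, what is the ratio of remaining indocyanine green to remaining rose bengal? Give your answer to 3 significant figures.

2.47

indocyanine green: 138 × (1/2)^(2.2/3.23) = 138 × (1/2)^0.68111 ≈ 86.068 arbitrary fluorescence units.
rose bengal: 40.2 × (1/2)^(2.2/10.6) = 40.2 × (1/2)^0.20755 ≈ 34.814 arbitrary fluorescence units.
Ratio ≈ 86.068 / 34.814 ≈ 2.4723.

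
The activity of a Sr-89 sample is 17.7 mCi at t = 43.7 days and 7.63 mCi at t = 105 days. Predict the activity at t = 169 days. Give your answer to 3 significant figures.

Over Δt = 105 − 43.7 = 61.3 days, the level fell by a factor of 17.7/7.63 ≈ 2.3198.
n = log₂(2.3198) ≈ 1.214 half-lives, so t½ = 61.3/1.214 ≈ 50.494 days.
From t = 105 to t = 169: 7.63 × (1/2)^((169−105)/50.494) ≈ 3.1694 mCi.

3.17 mCi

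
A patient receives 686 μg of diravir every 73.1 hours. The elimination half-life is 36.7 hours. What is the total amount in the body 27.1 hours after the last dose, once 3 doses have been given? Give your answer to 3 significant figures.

541 μg

The 3 doses were given 173.3, 100.2, 27.1 hours ago.
Total = 686·(1/2)^(173.3/36.7) + 686·(1/2)^(100.2/36.7) + 686·(1/2)^(27.1/36.7)
      = 25.992 + 103.38 + 411.19 ≈ 540.56 μg.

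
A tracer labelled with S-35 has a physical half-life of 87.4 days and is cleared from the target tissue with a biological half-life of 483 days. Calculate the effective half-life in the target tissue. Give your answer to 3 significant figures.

1/t_eff = 1/t_phys + 1/t_biol = 1/87.4 + 1/483 = 0.013512 per day.
t_eff = 87.4 × 483 / (87.4 + 483) ≈ 74.008 days.

74.0 days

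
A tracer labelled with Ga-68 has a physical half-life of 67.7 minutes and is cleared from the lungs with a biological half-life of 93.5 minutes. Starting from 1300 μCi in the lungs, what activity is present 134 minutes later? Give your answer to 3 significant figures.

122 μCi

1/t_eff = 1/t_phys + 1/t_biol = 1/67.7 + 1/93.5 = 0.025466 per minute.
t_eff = 67.7 × 93.5 / (67.7 + 93.5) ≈ 39.268 minutes.
Remaining = 1300 × (1/2)^(134/39.268) = 1300 × (1/2)^3.4125 ≈ 122.09 μCi.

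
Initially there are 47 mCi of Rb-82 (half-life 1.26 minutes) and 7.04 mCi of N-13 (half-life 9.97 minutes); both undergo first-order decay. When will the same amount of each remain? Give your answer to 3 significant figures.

Set 47·(1/2)^(t/1.26) = 7.04·(1/2)^(t/9.97).
Taking log₂: log₂(47/7.04) = t·(1/1.26 − 1/9.97).
log₂(6.6761) = 2.739; 1/1.26 − 1/9.97 = 0.69335.
t = 2.739 / 0.69335 ≈ 3.9504 minutes.

3.95 minutes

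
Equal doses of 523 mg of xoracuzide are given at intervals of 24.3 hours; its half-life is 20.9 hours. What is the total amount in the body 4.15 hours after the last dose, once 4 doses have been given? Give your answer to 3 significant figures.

The 4 doses were given 77.05, 52.75, 28.45, 4.15 hours ago.
Total = 523·(1/2)^(77.05/20.9) + 523·(1/2)^(52.75/20.9) + 523·(1/2)^(28.45/20.9) + 523·(1/2)^(4.15/20.9)
      = 40.618 + 90.934 + 203.58 + 455.75 ≈ 790.88 mg.

791 mg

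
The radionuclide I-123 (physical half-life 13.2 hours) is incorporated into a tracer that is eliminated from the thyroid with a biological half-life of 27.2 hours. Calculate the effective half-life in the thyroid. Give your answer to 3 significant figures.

8.89 hours

1/t_eff = 1/t_phys + 1/t_biol = 1/13.2 + 1/27.2 = 0.11252 per hour.
t_eff = 13.2 × 27.2 / (13.2 + 27.2) ≈ 8.8871 hours.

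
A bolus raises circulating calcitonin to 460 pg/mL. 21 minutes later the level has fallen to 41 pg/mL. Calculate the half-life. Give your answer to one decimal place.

6.0 minutes

A/A₀ = 41/460 ≈ 0.08913.
n = log₂(11.22) ≈ 3.4879 half-lives elapsed in 21 minutes.
t½ = 21/3.4879 ≈ 6.0207 minutes.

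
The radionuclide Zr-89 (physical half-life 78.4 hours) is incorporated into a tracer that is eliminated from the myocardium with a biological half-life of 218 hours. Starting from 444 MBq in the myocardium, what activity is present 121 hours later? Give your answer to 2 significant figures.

1/t_eff = 1/t_phys + 1/t_biol = 1/78.4 + 1/218 = 0.017342 per hour.
t_eff = 78.4 × 218 / (78.4 + 218) ≈ 57.663 hours.
Remaining = 444 × (1/2)^(121/57.663) = 444 × (1/2)^2.0984 ≈ 103.68 MBq.

100 MBq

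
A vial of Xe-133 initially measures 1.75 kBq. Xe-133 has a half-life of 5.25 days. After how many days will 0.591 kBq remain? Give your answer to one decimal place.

Fraction remaining = 0.591/1.75 ≈ 0.33771.
n = log₂(1.75/0.591) = ln(2.9611)/ln 2 ≈ 1.5661 half-lives.
t = n × t½ = 1.5661 × 5.25 ≈ 8.2222 days.

8.2 days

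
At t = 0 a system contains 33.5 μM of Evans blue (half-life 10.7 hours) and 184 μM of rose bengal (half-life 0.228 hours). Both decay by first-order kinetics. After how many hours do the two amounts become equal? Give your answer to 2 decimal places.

0.57 hours

Set 33.5·(1/2)^(t/10.7) = 184·(1/2)^(t/0.228).
Taking log₂: log₂(33.5/184) = t·(1/10.7 − 1/0.228).
log₂(0.18207) = -2.4575; 1/10.7 − 1/0.228 = -4.2925.
t = -2.4575 / -4.2925 ≈ 0.5725 hours.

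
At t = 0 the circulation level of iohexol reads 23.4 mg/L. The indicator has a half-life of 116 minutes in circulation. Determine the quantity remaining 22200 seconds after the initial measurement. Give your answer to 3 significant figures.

Convert the elapsed time: 22200 seconds = 370 minutes.
Number of half-lives: n = 370/116 ≈ 3.1897.
Remaining = 23.4 × (1/2)^3.1897 = 23.4 × 0.1096 ≈ 2.5647 mg/L.

2.56 mg/L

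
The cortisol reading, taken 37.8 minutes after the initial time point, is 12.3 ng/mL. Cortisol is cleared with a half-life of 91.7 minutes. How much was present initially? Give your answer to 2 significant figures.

Number of half-lives elapsed: n = 37.8/91.7 ≈ 0.41221.
A₀ = A × 2^n = 12.3 × 2^0.41221 = 12.3 × 1.3307 ≈ 16.368 ng/mL.

16 ng/mL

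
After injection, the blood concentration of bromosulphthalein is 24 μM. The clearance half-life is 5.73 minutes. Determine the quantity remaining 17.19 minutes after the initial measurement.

Elapsed time is 3 half-lives (17.19/5.73).
Each half-life halves the amount: 24 × (1/2)^3 = 24/8 = 3 μM.

3 μM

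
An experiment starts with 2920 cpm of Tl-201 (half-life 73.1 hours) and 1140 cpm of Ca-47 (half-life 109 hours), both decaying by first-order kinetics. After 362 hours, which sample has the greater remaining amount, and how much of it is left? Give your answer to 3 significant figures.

Tl-201: 2920 × (1/2)^4.9521 ≈ 94.329 cpm.
Ca-47: 1140 × (1/2)^3.3211 ≈ 114.07 cpm.
Ca-47 has more remaining, at ≈ 114.07 cpm.

Ca-47, 114 cpm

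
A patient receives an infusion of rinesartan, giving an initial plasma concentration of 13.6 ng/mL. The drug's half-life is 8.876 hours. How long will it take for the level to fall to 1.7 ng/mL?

26.628 hours

1.7/13.6 = 1/8, so 3 half-lives have elapsed.
t = 3 × 8.876 = 26.628 hours.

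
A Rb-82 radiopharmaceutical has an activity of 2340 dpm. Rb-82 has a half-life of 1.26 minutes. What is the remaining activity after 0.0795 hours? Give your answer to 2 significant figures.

170 dpm

Convert the elapsed time: 0.0795 hours = 4.77 minutes.
Number of half-lives: n = 4.77/1.26 ≈ 3.7857.
Remaining = 2340 × (1/2)^3.7857 = 2340 × 0.072508 ≈ 169.67 dpm.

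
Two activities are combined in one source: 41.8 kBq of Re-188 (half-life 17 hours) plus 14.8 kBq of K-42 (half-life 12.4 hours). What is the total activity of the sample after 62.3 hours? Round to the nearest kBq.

4 kBq

Re-188: 41.8 × (1/2)^(62.3/17) = 41.8 × (1/2)^3.6647 ≈ 3.296 kBq.
K-42: 14.8 × (1/2)^(62.3/12.4) = 14.8 × (1/2)^5.0242 ≈ 0.45481 kBq.
Total = 3.296 + 0.45481 ≈ 3.7508 kBq.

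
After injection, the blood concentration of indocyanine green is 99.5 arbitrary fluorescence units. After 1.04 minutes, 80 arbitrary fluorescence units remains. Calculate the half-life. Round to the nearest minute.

3 minutes

A/A₀ = 80/99.5 ≈ 0.80402.
n = log₂(1.2437) ≈ 0.3147 half-lives elapsed in 1.04 minutes.
t½ = 1.04/0.3147 ≈ 3.3048 minutes.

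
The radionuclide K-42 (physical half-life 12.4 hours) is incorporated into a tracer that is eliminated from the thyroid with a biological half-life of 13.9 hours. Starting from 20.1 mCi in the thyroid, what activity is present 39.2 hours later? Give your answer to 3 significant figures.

1/t_eff = 1/t_phys + 1/t_biol = 1/12.4 + 1/13.9 = 0.15259 per hour.
t_eff = 12.4 × 13.9 / (12.4 + 13.9) ≈ 6.5536 hours.
Remaining = 20.1 × (1/2)^(39.2/6.5536) = 20.1 × (1/2)^5.9814 ≈ 0.31813 mCi.

0.318 mCi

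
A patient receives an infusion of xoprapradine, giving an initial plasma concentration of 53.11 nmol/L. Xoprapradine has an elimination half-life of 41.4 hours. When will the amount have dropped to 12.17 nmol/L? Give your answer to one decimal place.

Fraction remaining = 12.17/53.11 ≈ 0.22915.
n = log₂(53.11/12.17) = ln(4.364)/ln 2 ≈ 2.1257 half-lives.
t = n × t½ = 2.1257 × 41.4 ≈ 88.002 hours.

88.0 hours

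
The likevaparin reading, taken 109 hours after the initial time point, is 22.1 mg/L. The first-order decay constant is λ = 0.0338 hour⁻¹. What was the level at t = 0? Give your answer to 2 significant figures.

t½ = ln 2 / λ = 0.69315 / 0.0338 ≈ 20.507 hours.
Number of half-lives elapsed: n = 109/20.507 ≈ 5.3152.
A₀ = A × 2^n = 22.1 × 2^5.3152 = 22.1 × 39.813 ≈ 879.87 mg/L.

880 mg/L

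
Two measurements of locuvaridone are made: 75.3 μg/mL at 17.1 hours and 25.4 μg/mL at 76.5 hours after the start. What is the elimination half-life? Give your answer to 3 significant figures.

Over Δt = 76.5 − 17.1 = 59.4 hours, the level fell by a factor of 75.3/25.4 ≈ 2.9646.
n = log₂(2.9646) ≈ 1.5678 half-lives, so t½ = 59.4/1.5678 ≈ 37.887 hours.

37.9 hours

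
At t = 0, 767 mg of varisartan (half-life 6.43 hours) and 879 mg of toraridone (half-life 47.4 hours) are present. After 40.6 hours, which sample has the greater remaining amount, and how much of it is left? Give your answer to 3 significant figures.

toraridone, 485 mg

varisartan: 767 × (1/2)^6.3142 ≈ 9.6393 mg.
toraridone: 879 × (1/2)^0.85654 ≈ 485.45 mg.
Toraridone has more remaining, at ≈ 485.45 mg.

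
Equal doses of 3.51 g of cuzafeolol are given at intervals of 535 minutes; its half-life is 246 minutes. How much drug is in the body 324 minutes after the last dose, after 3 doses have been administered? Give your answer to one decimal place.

The 3 doses were given 1394, 859, 324 minutes ago.
Total = 3.51·(1/2)^(1394/246) + 3.51·(1/2)^(859/246) + 3.51·(1/2)^(324/246)
      = 0.069099 + 0.312 + 1.4087 ≈ 1.7898 g.

1.8 g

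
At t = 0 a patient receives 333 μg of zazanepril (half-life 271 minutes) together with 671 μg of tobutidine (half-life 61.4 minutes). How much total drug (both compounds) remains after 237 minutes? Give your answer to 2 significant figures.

230 μg

zazanepril: 333 × (1/2)^(237/271) = 333 × (1/2)^0.87454 ≈ 181.63 μg.
tobutidine: 671 × (1/2)^(237/61.4) = 671 × (1/2)^3.8599 ≈ 46.213 μg.
Total = 181.63 + 46.213 ≈ 227.84 μg.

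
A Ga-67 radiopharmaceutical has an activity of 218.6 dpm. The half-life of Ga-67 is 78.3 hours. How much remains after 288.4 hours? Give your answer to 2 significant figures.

Number of half-lives: n = 288.4/78.3 ≈ 3.6833.
Remaining = 218.6 × (1/2)^3.6833 = 218.6 × 0.077844 ≈ 17.017 dpm.

17 dpm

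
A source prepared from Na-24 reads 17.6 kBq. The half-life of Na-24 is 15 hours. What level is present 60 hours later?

Elapsed time is 4 half-lives (60/15).
Each half-life halves the amount: 17.6 × (1/2)^4 = 17.6/16 = 1.1 kBq.

1.1 kBq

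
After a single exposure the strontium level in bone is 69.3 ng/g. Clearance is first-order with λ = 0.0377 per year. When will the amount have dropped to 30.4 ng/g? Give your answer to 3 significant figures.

21.9 years

t½ = ln 2 / λ = 0.69315 / 0.0377 ≈ 18.386 years.
Fraction remaining = 30.4/69.3 ≈ 0.43867.
n = log₂(69.3/30.4) = ln(2.2796)/ln 2 ≈ 1.1888 half-lives.
t = n × t½ = 1.1888 × 18.386 ≈ 21.857 years.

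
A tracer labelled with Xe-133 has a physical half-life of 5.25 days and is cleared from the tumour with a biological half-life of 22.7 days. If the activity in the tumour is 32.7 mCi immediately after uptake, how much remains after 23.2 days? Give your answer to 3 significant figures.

0.753 mCi

1/t_eff = 1/t_phys + 1/t_biol = 1/5.25 + 1/22.7 = 0.23453 per day.
t_eff = 5.25 × 22.7 / (5.25 + 22.7) ≈ 4.2639 days.
Remaining = 32.7 × (1/2)^(23.2/4.2639) = 32.7 × (1/2)^5.4411 ≈ 0.7527 mCi.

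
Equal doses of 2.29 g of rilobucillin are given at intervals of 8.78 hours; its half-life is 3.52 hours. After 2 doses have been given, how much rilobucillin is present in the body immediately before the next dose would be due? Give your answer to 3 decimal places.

0.479 g

The 2 doses were given 17.56, 8.78 hours ago.
Total = 2.29·(1/2)^(17.56/3.52) + 2.29·(1/2)^(8.78/3.52)
      = 0.072128 + 0.40642 ≈ 0.47854 g.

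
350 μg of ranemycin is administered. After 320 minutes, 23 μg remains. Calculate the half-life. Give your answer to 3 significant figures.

81.5 minutes

A/A₀ = 23/350 ≈ 0.065714.
n = log₂(15.217) ≈ 3.9276 half-lives elapsed in 320 minutes.
t½ = 320/3.9276 ≈ 81.474 minutes.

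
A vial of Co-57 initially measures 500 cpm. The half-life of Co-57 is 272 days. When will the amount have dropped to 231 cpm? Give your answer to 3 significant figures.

303 days

Fraction remaining = 231/500 ≈ 0.462.
n = log₂(500/231) = ln(2.1645)/ln 2 ≈ 1.114 half-lives.
t = n × t½ = 1.114 × 272 ≈ 303.02 days.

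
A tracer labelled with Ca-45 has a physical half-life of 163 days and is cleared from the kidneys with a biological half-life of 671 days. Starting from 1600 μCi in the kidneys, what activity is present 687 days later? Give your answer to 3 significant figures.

42.4 μCi

1/t_eff = 1/t_phys + 1/t_biol = 1/163 + 1/671 = 0.0076253 per day.
t_eff = 163 × 671 / (163 + 671) ≈ 131.14 days.
Remaining = 1600 × (1/2)^(687/131.14) = 1600 × (1/2)^5.2386 ≈ 42.379 μCi.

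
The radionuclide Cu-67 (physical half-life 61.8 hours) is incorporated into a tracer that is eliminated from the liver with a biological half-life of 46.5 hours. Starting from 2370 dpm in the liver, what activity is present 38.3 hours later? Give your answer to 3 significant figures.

1/t_eff = 1/t_phys + 1/t_biol = 1/61.8 + 1/46.5 = 0.037687 per hour.
t_eff = 61.8 × 46.5 / (61.8 + 46.5) ≈ 26.535 hours.
Remaining = 2370 × (1/2)^(38.3/26.535) = 2370 × (1/2)^1.4434 ≈ 871.45 dpm.

871 dpm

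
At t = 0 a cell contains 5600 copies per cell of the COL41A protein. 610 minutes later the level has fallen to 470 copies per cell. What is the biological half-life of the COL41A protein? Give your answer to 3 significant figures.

171 minutes

A/A₀ = 470/5600 ≈ 0.083929.
n = log₂(11.915) ≈ 3.5747 half-lives elapsed in 610 minutes.
t½ = 610/3.5747 ≈ 170.64 minutes.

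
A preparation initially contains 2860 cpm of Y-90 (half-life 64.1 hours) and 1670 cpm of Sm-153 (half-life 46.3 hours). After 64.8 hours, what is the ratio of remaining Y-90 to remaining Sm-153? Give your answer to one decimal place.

Y-90: 2860 × (1/2)^(64.8/64.1) = 2860 × (1/2)^1.0109 ≈ 1419.2 cpm.
Sm-153: 1670 × (1/2)^(64.8/46.3) = 1670 × (1/2)^1.3996 ≈ 633 cpm.
Ratio ≈ 1419.2 / 633 ≈ 2.242.

2.2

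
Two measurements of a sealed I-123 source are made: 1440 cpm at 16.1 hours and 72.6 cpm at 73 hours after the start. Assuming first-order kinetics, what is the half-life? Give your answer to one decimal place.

Over Δt = 73 − 16.1 = 56.9 hours, the level fell by a factor of 1440/72.6 ≈ 19.835.
n = log₂(19.835) ≈ 4.31 half-lives, so t½ = 56.9/4.31 ≈ 13.202 hours.

13.2 hours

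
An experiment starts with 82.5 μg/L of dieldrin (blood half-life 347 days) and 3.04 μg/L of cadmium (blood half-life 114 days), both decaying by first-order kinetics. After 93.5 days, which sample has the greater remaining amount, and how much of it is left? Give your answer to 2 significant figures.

dieldrin, 68 μg/L

dieldrin: 82.5 × (1/2)^0.26945 ≈ 68.445 μg/L.
cadmium: 3.04 × (1/2)^0.82018 ≈ 1.7218 μg/L.
Dieldrin has more remaining, at ≈ 68.445 μg/L.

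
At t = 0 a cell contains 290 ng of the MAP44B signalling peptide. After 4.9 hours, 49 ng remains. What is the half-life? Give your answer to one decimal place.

1.9 hours

A/A₀ = 49/290 ≈ 0.16897.
n = log₂(5.9184) ≈ 2.5652 half-lives elapsed in 4.9 hours.
t½ = 4.9/2.5652 ≈ 1.9102 hours.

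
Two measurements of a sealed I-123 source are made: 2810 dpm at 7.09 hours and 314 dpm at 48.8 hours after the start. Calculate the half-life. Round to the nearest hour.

13 hours

Over Δt = 48.8 − 7.09 = 41.71 hours, the level fell by a factor of 2810/314 ≈ 8.949.
n = log₂(8.949) ≈ 3.1617 half-lives, so t½ = 41.71/3.1617 ≈ 13.192 hours.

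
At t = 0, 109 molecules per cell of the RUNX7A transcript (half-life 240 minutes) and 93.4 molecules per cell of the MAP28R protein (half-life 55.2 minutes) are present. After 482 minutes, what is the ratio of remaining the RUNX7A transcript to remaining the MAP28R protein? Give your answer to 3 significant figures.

RUNX7A transcript: 109 × (1/2)^(482/240) = 109 × (1/2)^2.0083 ≈ 27.093 molecules per cell.
MAP28R protein: 93.4 × (1/2)^(482/55.2) = 93.4 × (1/2)^8.7319 ≈ 0.21968 molecules per cell.
Ratio ≈ 27.093 / 0.21968 ≈ 123.33.

123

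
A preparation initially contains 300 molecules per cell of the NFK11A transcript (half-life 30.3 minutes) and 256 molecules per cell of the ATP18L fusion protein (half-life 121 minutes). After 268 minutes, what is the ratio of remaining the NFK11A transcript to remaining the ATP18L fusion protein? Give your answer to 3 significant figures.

0.0118

NFK11A transcript: 300 × (1/2)^(268/30.3) = 300 × (1/2)^8.8449 ≈ 0.65245 molecules per cell.
ATP18L fusion protein: 256 × (1/2)^(268/121) = 256 × (1/2)^2.2149 ≈ 55.144 molecules per cell.
Ratio ≈ 0.65245 / 55.144 ≈ 0.011832.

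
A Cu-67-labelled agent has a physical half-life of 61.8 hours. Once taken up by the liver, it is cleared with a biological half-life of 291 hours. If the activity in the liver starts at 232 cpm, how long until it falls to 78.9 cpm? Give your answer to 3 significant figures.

79.3 hours

1/t_eff = 1/t_phys + 1/t_biol = 1/61.8 + 1/291 = 0.019618 per hour.
t_eff = 61.8 × 291 / (61.8 + 291) ≈ 50.974 hours.
n = log₂(232/78.9) ≈ 1.556; t = 1.556 × 50.974 ≈ 79.318 hours.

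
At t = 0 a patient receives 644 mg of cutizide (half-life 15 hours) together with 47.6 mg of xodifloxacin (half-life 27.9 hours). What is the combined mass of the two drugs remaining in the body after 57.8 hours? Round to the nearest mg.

56 mg

cutizide: 644 × (1/2)^(57.8/15) = 644 × (1/2)^3.8533 ≈ 44.557 mg.
xodifloxacin: 47.6 × (1/2)^(57.8/27.9) = 47.6 × (1/2)^2.0717 ≈ 11.323 mg.
Total = 44.557 + 11.323 ≈ 55.88 mg.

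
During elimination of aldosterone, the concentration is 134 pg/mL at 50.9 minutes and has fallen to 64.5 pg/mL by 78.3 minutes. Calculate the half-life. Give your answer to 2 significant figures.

26 minutes

Over Δt = 78.3 − 50.9 = 27.4 minutes, the level fell by a factor of 134/64.5 ≈ 2.0775.
n = log₂(2.0775) ≈ 1.0549 half-lives, so t½ = 27.4/1.0549 ≈ 25.975 minutes.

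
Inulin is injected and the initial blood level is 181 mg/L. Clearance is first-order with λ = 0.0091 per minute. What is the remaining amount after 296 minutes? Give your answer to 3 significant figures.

t½ = ln 2 / λ = 0.69315 / 0.0091 ≈ 76.17 minutes.
Number of half-lives: n = 296/76.17 ≈ 3.886.
Remaining = 181 × (1/2)^3.886 = 181 × 0.067637 ≈ 12.242 mg/L.

12.2 mg/L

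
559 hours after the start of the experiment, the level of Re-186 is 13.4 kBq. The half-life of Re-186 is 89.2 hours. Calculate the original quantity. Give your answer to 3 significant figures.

1030 kBq

Number of half-lives elapsed: n = 559/89.2 ≈ 6.2668.
A₀ = A × 2^n = 13.4 × 2^6.2668 = 13.4 × 77.002 ≈ 1031.8 kBq.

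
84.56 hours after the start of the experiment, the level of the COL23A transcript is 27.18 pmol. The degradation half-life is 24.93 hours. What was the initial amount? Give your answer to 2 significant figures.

Number of half-lives elapsed: n = 84.56/24.93 ≈ 3.3919.
A₀ = A × 2^n = 27.18 × 2^3.3919 = 27.18 × 10.497 ≈ 285.31 pmol.

290 pmol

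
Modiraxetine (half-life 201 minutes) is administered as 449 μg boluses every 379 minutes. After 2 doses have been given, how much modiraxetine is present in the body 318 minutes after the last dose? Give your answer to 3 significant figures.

191 μg

The 2 doses were given 697, 318 minutes ago.
Total = 449·(1/2)^(697/201) + 449·(1/2)^(318/201)
      = 40.586 + 149.97 ≈ 190.55 μg.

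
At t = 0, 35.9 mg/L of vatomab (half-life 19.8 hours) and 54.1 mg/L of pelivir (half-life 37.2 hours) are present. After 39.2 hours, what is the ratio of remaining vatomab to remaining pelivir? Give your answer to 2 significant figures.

vatomab: 35.9 × (1/2)^(39.2/19.8) = 35.9 × (1/2)^1.9798 ≈ 9.1016 mg/L.
pelivir: 54.1 × (1/2)^(39.2/37.2) = 54.1 × (1/2)^1.0538 ≈ 26.061 mg/L.
Ratio ≈ 9.1016 / 26.061 ≈ 0.34925.

0.35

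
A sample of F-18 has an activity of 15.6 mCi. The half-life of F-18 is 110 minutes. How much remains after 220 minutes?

3.9 mCi

Elapsed time is 2 half-lives (220/110).
Each half-life halves the amount: 15.6 × (1/2)^2 = 15.6/4 = 3.9 mCi.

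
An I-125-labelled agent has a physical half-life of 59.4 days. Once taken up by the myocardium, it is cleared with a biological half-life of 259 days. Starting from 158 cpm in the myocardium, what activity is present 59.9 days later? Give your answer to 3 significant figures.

66.9 cpm

1/t_eff = 1/t_phys + 1/t_biol = 1/59.4 + 1/259 = 0.020696 per day.
t_eff = 59.4 × 259 / (59.4 + 259) ≈ 48.318 days.
Remaining = 158 × (1/2)^(59.9/48.318) = 158 × (1/2)^1.2397 ≈ 66.907 cpm.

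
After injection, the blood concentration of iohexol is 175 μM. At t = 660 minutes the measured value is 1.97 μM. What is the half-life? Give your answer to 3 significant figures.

A/A₀ = 1.97/175 ≈ 0.011257.
n = log₂(88.832) ≈ 6.473 half-lives elapsed in 660 minutes.
t½ = 660/6.473 ≈ 101.96 minutes.

102 minutes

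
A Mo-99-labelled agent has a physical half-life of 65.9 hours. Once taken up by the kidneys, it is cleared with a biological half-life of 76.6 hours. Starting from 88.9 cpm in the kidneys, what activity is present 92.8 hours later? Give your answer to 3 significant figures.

14.5 cpm

1/t_eff = 1/t_phys + 1/t_biol = 1/65.9 + 1/76.6 = 0.028229 per hour.
t_eff = 65.9 × 76.6 / (65.9 + 76.6) ≈ 35.424 hours.
Remaining = 88.9 × (1/2)^(92.8/35.424) = 88.9 × (1/2)^2.6197 ≈ 14.464 cpm.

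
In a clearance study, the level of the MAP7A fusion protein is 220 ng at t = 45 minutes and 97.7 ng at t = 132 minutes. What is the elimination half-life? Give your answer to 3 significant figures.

74.3 minutes

Over Δt = 132 − 45 = 87 minutes, the level fell by a factor of 220/97.7 ≈ 2.2518.
n = log₂(2.2518) ≈ 1.1711 half-lives, so t½ = 87/1.1711 ≈ 74.291 minutes.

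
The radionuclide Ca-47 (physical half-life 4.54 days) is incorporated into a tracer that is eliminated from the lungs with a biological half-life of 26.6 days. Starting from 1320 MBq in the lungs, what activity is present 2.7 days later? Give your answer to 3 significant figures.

1/t_eff = 1/t_phys + 1/t_biol = 1/4.54 + 1/26.6 = 0.25786 per day.
t_eff = 4.54 × 26.6 / (4.54 + 26.6) ≈ 3.8781 days.
Remaining = 1320 × (1/2)^(2.7/3.8781) = 1320 × (1/2)^0.69622 ≈ 814.69 MBq.

815 MBq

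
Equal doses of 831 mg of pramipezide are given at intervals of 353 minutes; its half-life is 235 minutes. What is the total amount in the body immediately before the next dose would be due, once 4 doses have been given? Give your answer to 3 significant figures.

446 mg

The 4 doses were given 1412, 1059, 706, 353 minutes ago.
Total = 831·(1/2)^(1412/235) + 831·(1/2)^(1059/235) + 831·(1/2)^(706/235) + 831·(1/2)^(353/235)
      = 12.908 + 36.563 + 103.57 + 293.37 ≈ 446.41 mg.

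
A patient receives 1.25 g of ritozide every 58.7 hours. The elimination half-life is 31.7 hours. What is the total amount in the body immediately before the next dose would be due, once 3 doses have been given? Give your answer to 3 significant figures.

0.469 g

The 3 doses were given 176.1, 117.4, 58.7 hours ago.
Total = 1.25·(1/2)^(176.1/31.7) + 1.25·(1/2)^(117.4/31.7) + 1.25·(1/2)^(58.7/31.7)
      = 0.026584 + 0.095952 + 0.34632 ≈ 0.46886 g.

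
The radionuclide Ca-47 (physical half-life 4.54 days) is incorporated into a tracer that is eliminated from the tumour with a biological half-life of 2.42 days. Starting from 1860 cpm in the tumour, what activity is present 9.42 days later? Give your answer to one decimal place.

29.7 cpm

1/t_eff = 1/t_phys + 1/t_biol = 1/4.54 + 1/2.42 = 0.63349 per day.
t_eff = 4.54 × 2.42 / (4.54 + 2.42) ≈ 1.5786 days.
Remaining = 1860 × (1/2)^(9.42/1.5786) = 1860 × (1/2)^5.9675 ≈ 29.726 cpm.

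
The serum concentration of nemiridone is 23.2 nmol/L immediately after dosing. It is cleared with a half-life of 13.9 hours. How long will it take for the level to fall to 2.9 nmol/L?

2.9/23.2 = 1/8, so 3 half-lives have elapsed.
t = 3 × 13.9 = 41.7 hours.

41.7 hours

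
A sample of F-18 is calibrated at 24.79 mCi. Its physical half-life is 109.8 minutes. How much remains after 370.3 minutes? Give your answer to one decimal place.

2.4 mCi

Number of half-lives: n = 370.3/109.8 ≈ 3.3725.
Remaining = 24.79 × (1/2)^3.3725 = 24.79 × 0.096556 ≈ 2.3936 mCi.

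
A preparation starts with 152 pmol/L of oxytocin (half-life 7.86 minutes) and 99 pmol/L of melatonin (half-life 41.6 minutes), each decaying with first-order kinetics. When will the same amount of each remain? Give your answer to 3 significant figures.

Set 152·(1/2)^(t/7.86) = 99·(1/2)^(t/41.6).
Taking log₂: log₂(152/99) = t·(1/7.86 − 1/41.6).
log₂(1.5354) = 0.61857; 1/7.86 − 1/41.6 = 0.10319.
t = 0.61857 / 0.10319 ≈ 5.9946 minutes.

5.99 minutes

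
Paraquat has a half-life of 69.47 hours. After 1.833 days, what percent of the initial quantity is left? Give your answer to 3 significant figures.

64.5%

1.833 days = 43.992 hours.
n = 43.992/69.47 ≈ 0.63325 half-lives.
Fraction remaining = (1/2)^0.63325 ≈ 0.64472, i.e. 64.472%.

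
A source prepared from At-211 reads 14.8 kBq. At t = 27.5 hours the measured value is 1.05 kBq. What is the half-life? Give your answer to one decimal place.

A/A₀ = 1.05/14.8 ≈ 0.070946.
n = log₂(14.095) ≈ 3.8171 half-lives elapsed in 27.5 hours.
t½ = 27.5/3.8171 ≈ 7.2044 hours.

7.2 hours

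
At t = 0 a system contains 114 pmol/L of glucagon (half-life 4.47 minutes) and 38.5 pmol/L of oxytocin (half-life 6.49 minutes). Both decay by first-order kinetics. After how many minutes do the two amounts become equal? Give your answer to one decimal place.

22.5 minutes

Set 114·(1/2)^(t/4.47) = 38.5·(1/2)^(t/6.49).
Taking log₂: log₂(114/38.5) = t·(1/4.47 − 1/6.49).
log₂(2.961) = 1.5661; 1/4.47 − 1/6.49 = 0.06963.
t = 1.5661 / 0.06963 ≈ 22.492 minutes.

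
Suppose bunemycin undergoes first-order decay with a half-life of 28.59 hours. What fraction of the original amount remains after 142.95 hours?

0.03125

n = 142.95/28.59 ≈ 5 half-lives.
Fraction remaining = (1/2)^5 ≈ 0.03125.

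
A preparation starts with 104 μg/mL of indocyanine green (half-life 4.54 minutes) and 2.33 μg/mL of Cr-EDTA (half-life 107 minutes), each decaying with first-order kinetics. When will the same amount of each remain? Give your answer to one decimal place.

26.0 minutes

Set 104·(1/2)^(t/4.54) = 2.33·(1/2)^(t/107).
Taking log₂: log₂(104/2.33) = t·(1/4.54 − 1/107).
log₂(44.635) = 5.4801; 1/4.54 − 1/107 = 0.21092.
t = 5.4801 / 0.21092 ≈ 25.982 minutes.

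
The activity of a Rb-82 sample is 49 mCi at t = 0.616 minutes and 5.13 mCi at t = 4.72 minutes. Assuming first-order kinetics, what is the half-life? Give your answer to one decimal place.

1.3 minutes

Over Δt = 4.72 − 0.616 = 4.104 minutes, the level fell by a factor of 49/5.13 ≈ 9.5517.
n = log₂(9.5517) ≈ 3.2558 half-lives, so t½ = 4.104/3.2558 ≈ 1.2605 minutes.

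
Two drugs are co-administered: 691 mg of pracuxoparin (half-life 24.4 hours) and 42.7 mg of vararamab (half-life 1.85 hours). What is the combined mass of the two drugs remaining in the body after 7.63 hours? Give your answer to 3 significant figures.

pracuxoparin: 691 × (1/2)^(7.63/24.4) = 691 × (1/2)^0.3127 ≈ 556.35 mg.
vararamab: 42.7 × (1/2)^(7.63/1.85) = 42.7 × (1/2)^4.1243 ≈ 2.4484 mg.
Total = 556.35 + 2.4484 ≈ 558.79 mg.

559 mg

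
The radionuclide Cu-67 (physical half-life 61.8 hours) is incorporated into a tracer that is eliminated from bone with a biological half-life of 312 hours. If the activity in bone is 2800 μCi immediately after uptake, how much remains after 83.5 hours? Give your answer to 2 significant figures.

1/t_eff = 1/t_phys + 1/t_biol = 1/61.8 + 1/312 = 0.019386 per hour.
t_eff = 61.8 × 312 / (61.8 + 312) ≈ 51.583 hours.
Remaining = 2800 × (1/2)^(83.5/51.583) = 2800 × (1/2)^1.6188 ≈ 911.72 μCi.

910 μCi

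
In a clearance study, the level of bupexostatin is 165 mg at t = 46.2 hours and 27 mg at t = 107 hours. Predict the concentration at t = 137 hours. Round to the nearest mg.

Over Δt = 107 − 46.2 = 60.8 hours, the level fell by a factor of 165/27 ≈ 6.1111.
n = log₂(6.1111) ≈ 2.6114 half-lives, so t½ = 60.8/2.6114 ≈ 23.282 hours.
From t = 107 to t = 137: 27 × (1/2)^((137−107)/23.282) ≈ 11.053 mg.

11 mg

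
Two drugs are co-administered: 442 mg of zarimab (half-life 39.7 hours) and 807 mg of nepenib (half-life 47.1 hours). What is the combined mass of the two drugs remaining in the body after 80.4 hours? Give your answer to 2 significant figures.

360 mg

zarimab: 442 × (1/2)^(80.4/39.7) = 442 × (1/2)^2.0252 ≈ 108.59 mg.
nepenib: 807 × (1/2)^(80.4/47.1) = 807 × (1/2)^1.707 ≈ 247.18 mg.
Total = 108.59 + 247.18 ≈ 355.77 mg.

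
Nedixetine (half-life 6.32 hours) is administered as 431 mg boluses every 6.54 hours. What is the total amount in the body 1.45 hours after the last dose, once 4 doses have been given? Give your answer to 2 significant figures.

The 4 doses were given 21.07, 14.53, 7.99, 1.45 hours ago.
Total = 431·(1/2)^(21.07/6.32) + 431·(1/2)^(14.53/6.32) + 431·(1/2)^(7.99/6.32) + 431·(1/2)^(1.45/6.32)
      = 42.745 + 87.578 + 179.43 + 367.63 ≈ 677.39 mg.

680 mg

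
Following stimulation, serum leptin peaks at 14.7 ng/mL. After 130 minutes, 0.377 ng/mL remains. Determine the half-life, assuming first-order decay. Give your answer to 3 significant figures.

24.6 minutes

A/A₀ = 0.377/14.7 ≈ 0.025646.
n = log₂(38.992) ≈ 5.2851 half-lives elapsed in 130 minutes.
t½ = 130/5.2851 ≈ 24.597 minutes.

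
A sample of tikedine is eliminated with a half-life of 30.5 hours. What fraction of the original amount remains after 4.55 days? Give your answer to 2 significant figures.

0.084

4.55 days = 109.2 hours.
n = 109.2/30.5 ≈ 3.5803 half-lives.
Fraction remaining = (1/2)^3.5803 ≈ 0.083601.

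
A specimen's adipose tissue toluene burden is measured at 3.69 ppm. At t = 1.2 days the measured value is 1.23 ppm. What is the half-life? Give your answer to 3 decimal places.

A/A₀ = 1.23/3.69 ≈ 0.33333.
n = log₂(3) ≈ 1.585 half-lives elapsed in 1.2 days.
t½ = 1.2/1.585 ≈ 0.75712 days.

0.757 days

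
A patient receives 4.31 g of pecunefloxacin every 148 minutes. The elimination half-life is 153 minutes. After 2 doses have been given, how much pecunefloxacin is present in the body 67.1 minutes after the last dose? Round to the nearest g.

5 g

The 2 doses were given 215.1, 67.1 minutes ago.
Total = 4.31·(1/2)^(215.1/153) + 4.31·(1/2)^(67.1/153)
      = 1.6265 + 3.1802 ≈ 4.8068 g.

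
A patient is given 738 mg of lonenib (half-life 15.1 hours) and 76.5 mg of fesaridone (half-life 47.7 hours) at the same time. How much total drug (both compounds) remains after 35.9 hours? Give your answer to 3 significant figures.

lonenib: 738 × (1/2)^(35.9/15.1) = 738 × (1/2)^2.3775 ≈ 142.02 mg.
fesaridone: 76.5 × (1/2)^(35.9/47.7) = 76.5 × (1/2)^0.75262 ≈ 45.405 mg.
Total = 142.02 + 45.405 ≈ 187.43 mg.

187 mg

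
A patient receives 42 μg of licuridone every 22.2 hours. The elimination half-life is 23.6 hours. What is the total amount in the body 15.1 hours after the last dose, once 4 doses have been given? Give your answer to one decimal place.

52.1 μg

The 4 doses were given 81.7, 59.5, 37.3, 15.1 hours ago.
Total = 42·(1/2)^(81.7/23.6) + 42·(1/2)^(59.5/23.6) + 42·(1/2)^(37.3/23.6) + 42·(1/2)^(15.1/23.6)
      = 3.8117 + 7.3164 + 14.043 + 26.955 ≈ 52.127 μg.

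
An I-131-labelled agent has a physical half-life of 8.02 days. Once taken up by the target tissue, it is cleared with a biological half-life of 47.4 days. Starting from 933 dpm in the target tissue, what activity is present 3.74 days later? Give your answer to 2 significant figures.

640 dpm

1/t_eff = 1/t_phys + 1/t_biol = 1/8.02 + 1/47.4 = 0.14579 per day.
t_eff = 8.02 × 47.4 / (8.02 + 47.4) ≈ 6.8594 days.
Remaining = 933 × (1/2)^(3.74/6.8594) = 933 × (1/2)^0.54524 ≈ 639.37 dpm.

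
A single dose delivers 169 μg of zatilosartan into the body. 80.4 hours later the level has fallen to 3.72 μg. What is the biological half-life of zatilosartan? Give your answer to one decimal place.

14.6 hours

A/A₀ = 3.72/169 ≈ 0.022012.
n = log₂(45.43) ≈ 5.5056 half-lives elapsed in 80.4 hours.
t½ = 80.4/5.5056 ≈ 14.603 hours.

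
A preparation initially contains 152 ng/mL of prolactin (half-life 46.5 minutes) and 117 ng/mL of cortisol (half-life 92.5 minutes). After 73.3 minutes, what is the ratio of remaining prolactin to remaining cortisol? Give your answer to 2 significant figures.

prolactin: 152 × (1/2)^(73.3/46.5) = 152 × (1/2)^1.5763 ≈ 50.97 ng/mL.
cortisol: 117 × (1/2)^(73.3/92.5) = 117 × (1/2)^0.79243 ≈ 67.552 ng/mL.
Ratio ≈ 50.97 / 67.552 ≈ 0.75453.

0.75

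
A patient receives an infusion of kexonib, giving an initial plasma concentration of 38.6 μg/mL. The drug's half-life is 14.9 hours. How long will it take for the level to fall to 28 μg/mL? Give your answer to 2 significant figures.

Fraction remaining = 28/38.6 ≈ 0.72539.
n = log₂(38.6/28) = ln(1.3786)/ln 2 ≈ 0.46317 half-lives.
t = n × t½ = 0.46317 × 14.9 ≈ 6.9013 hours.

6.9 hours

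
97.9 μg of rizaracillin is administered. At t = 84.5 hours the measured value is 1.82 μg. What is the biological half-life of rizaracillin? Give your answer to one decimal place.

14.7 hours

A/A₀ = 1.82/97.9 ≈ 0.01859.
n = log₂(53.791) ≈ 5.7493 half-lives elapsed in 84.5 hours.
t½ = 84.5/5.7493 ≈ 14.697 hours.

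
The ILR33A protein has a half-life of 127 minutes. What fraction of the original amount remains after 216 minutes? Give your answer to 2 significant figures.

0.31

n = 216/127 ≈ 1.7008 half-lives.
Fraction remaining = (1/2)^1.7008 ≈ 0.30762.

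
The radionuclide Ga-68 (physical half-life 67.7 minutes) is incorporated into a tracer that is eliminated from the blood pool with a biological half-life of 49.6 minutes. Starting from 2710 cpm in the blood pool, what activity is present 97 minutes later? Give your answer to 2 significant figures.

1/t_eff = 1/t_phys + 1/t_biol = 1/67.7 + 1/49.6 = 0.034932 per minute.
t_eff = 67.7 × 49.6 / (67.7 + 49.6) ≈ 28.627 minutes.
Remaining = 2710 × (1/2)^(97/28.627) = 2710 × (1/2)^3.3884 ≈ 258.79 cpm.

260 cpm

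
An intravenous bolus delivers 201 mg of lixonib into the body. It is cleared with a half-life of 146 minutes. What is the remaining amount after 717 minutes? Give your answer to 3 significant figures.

6.68 mg

Number of half-lives: n = 717/146 ≈ 4.911.
Remaining = 201 × (1/2)^4.911 = 201 × 0.033239 ≈ 6.6811 mg.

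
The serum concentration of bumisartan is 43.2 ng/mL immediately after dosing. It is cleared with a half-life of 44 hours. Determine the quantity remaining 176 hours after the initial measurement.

Elapsed time is 4 half-lives (176/44).
Each half-life halves the amount: 43.2 × (1/2)^4 = 43.2/16 = 2.7 ng/mL.

2.7 ng/mL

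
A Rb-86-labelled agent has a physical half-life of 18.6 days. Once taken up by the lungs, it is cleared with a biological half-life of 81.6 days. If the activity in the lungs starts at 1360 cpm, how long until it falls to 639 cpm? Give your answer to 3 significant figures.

1/t_eff = 1/t_phys + 1/t_biol = 1/18.6 + 1/81.6 = 0.066018 per day.
t_eff = 18.6 × 81.6 / (18.6 + 81.6) ≈ 15.147 days.
n = log₂(1360/639) ≈ 1.0897; t = 1.0897 × 15.147 ≈ 16.506 days.

16.5 days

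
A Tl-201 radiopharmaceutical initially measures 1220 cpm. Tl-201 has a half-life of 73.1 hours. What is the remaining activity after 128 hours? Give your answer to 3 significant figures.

Number of half-lives: n = 128/73.1 ≈ 1.751.
Remaining = 1220 × (1/2)^1.751 = 1220 × 0.29709 ≈ 362.45 cpm.

362 cpm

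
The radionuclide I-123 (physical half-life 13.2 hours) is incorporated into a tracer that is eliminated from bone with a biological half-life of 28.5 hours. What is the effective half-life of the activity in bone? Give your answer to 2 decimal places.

1/t_eff = 1/t_phys + 1/t_biol = 1/13.2 + 1/28.5 = 0.11085 per hour.
t_eff = 13.2 × 28.5 / (13.2 + 28.5) ≈ 9.0216 hours.

9.02 hours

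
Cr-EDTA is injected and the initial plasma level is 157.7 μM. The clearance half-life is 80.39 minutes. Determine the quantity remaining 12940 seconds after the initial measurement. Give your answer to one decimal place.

24.6 μM

Convert the elapsed time: 12940 seconds = 215.667 minutes.
Number of half-lives: n = 215.667/80.39 ≈ 2.6828.
Remaining = 157.7 × (1/2)^2.6828 = 157.7 × 0.15574 ≈ 24.561 μM.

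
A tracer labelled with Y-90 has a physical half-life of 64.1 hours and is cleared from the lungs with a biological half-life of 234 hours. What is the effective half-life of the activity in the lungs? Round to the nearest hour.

50 hours

1/t_eff = 1/t_phys + 1/t_biol = 1/64.1 + 1/234 = 0.019874 per hour.
t_eff = 64.1 × 234 / (64.1 + 234) ≈ 50.317 hours.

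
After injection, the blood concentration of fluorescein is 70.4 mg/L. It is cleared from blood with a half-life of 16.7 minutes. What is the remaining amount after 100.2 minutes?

Elapsed time is 6 half-lives (100.2/16.7).
Each half-life halves the amount: 70.4 × (1/2)^6 = 70.4/64 = 1.1 mg/L.

1.1 mg/L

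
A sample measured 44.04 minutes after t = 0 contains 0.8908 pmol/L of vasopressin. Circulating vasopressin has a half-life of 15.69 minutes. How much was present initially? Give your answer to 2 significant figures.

6.2 pmol/L

Number of half-lives elapsed: n = 44.04/15.69 ≈ 2.8069.
A₀ = A × 2^n = 0.8908 × 2^2.8069 = 0.8908 × 6.9977 ≈ 6.2336 pmol/L.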